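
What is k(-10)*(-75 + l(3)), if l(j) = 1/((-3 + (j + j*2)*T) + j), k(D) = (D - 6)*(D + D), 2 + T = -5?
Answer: -1512320/63 ≈ -24005.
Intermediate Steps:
T = -7 (T = -2 - 5 = -7)
k(D) = 2*D*(-6 + D) (k(D) = (-6 + D)*(2*D) = 2*D*(-6 + D))
l(j) = 1/(-3 - 20*j) (l(j) = 1/((-3 + (j + j*2)*(-7)) + j) = 1/((-3 + (j + 2*j)*(-7)) + j) = 1/((-3 + (3*j)*(-7)) + j) = 1/((-3 - 21*j) + j) = 1/(-3 - 20*j))
k(-10)*(-75 + l(3)) = (2*(-10)*(-6 - 10))*(-75 - 1/(3 + 20*3)) = (2*(-10)*(-16))*(-75 - 1/(3 + 60)) = 320*(-75 - 1/63) = 320*(-4726/63) = -1512320/63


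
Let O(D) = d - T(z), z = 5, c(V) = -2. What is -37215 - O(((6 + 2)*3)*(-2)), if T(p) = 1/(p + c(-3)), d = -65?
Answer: -111449/3 ≈ -37150.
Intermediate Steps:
T(p) = 1/(-2 + p) (T(p) = 1/(p - 2) = 1/(-2 + p))
O(D) = -196/3 (O(D) = -65 - 1/(-2 + 5) = -65 - 1/3 = -196/3)
-37215 - O(((6 + 2)*3)*(-2)) = -37215 - 1*(-196/3) = -37215 + 196/3 = -111449/3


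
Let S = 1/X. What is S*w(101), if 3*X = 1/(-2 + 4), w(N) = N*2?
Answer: 1212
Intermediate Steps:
w(N) = 2*N
X = 1/6 (X = 1/(3*(-2 + 4)) = (1/3)/2 = (1/3)*(1/2) = 1/6 ≈ 0.16667)
S = 6 (S = 1/(1/6) = 6)
S*w(101) = 6*(2*101) = 6*202 = 1212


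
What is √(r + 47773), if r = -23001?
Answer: 2*√6193 ≈ 157.39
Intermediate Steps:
√(r + 47773) = √(-23001 + 47773) = √24772 = 2*√6193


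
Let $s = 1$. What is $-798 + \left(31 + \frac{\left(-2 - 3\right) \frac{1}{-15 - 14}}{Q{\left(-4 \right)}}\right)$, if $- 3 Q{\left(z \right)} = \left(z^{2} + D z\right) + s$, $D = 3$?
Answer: $- \frac{22246}{29} \approx -767.1$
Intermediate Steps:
$Q{\left(z \right)} = - \frac{1}{3} - z - \frac{z^{2}}{3}$ ($Q{\left(z \right)} = - \frac{\left(z^{2} + 3 z\right) + 1}{3} = - \frac{1 + z^{2} + 3 z}{3} = - \frac{1}{3} - z - \frac{z^{2}}{3}$)
$-798 + \left(31 + \frac{\left(-2 - 3\right) \frac{1}{-15 - 14}}{Q{\left(-4 \right)}}\right) = -798 + \left(31 + \frac{\left(-2 - 3\right) \frac{1}{-15 - 14}}{- \frac{1}{3} - -4 - \frac{\left(-4\right)^{2}}{3}}\right) = -798 + \left(31 + \frac{\left(-5\right) \frac{1}{-29}}{- \frac{1}{3} + 4 - \frac{16}{3}}\right) = -798 + \left(31 + \frac{\left(-5\right) \left(- \frac{1}{29}\right)}{- \frac{1}{3} + 4 - \frac{16}{3}}\right) = -798 + \left(31 + \frac{1}{- \frac{5}{3}} \cdot \frac{5}{29}\right) = -798 + \left(31 - \frac{3}{29}\right) = -798 + \frac{896}{29} = - \frac{22246}{29}$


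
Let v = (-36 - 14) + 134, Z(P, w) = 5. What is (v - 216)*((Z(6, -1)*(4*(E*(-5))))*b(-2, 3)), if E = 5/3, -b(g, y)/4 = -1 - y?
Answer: 352000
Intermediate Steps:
b(g, y) = 4 + 4*y (b(g, y) = -4*(-1 - y) = 4 + 4*y)
v = 84 (v = -50 + 134 = 84)
E = 5/3 (E = 5*(1/3) = 5/3 ≈ 1.6667)
(v - 216)*((Z(6, -1)*(4*(E*(-5))))*b(-2, 3)) = (84 - 216)*((5*(4*((5/3)*(-5))))*(4 + 4*3)) = -132*5*(4*(-25/3))*(4 + 12) = -132*5*(-100/3)*16 = -(-22000)*16 = -132*(-8000/3) = 352000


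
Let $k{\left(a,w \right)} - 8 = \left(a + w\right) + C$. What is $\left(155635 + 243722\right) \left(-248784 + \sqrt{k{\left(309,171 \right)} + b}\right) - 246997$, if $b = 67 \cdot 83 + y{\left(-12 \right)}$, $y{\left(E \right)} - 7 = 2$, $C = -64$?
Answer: $-99353878885 + 3594213 \sqrt{74} \approx -9.9323 \cdot 10^{10}$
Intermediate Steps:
$k{\left(a,w \right)} = -56 + a + w$ ($k{\left(a,w \right)} = 8 - \left(64 - a - w\right) = 8 + \left(-64 + a + w\right) = -56 + a + w$)
$y{\left(E \right)} = 9$ ($y{\left(E \right)} = 7 + 2 = 9$)
$b = 5570$ ($b = 67 \cdot 83 + 9 = 5561 + 9 = 5570$)
$\left(155635 + 243722\right) \left(-248784 + \sqrt{k{\left(309,171 \right)} + b}\right) - 246997 = \left(155635 + 243722\right) \left(-248784 + \sqrt{\left(-56 + 309 + 171\right) + 5570}\right) - 246997 = 399357 \left(-248784 + \sqrt{424 + 5570}\right) - 246997 = 399357 \left(-248784 + \sqrt{5994}\right) - 246997 = 399357 \left(-248784 + 9 \sqrt{74}\right) - 246997 = \left(-99353631888 + 3594213 \sqrt{74}\right) - 246997 = -99353878885 + 3594213 \sqrt{74}$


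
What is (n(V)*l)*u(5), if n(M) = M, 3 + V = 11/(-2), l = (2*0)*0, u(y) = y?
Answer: 0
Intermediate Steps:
l = 0 (l = 0*0 = 0)
V = -17/2 (V = -3 + 11/(-2) = -3 + 11*(-½) = -3 - 11/2 = -17/2 ≈ -8.5000)
(n(V)*l)*u(5) = -17/2*0*5 = 0*5 = 0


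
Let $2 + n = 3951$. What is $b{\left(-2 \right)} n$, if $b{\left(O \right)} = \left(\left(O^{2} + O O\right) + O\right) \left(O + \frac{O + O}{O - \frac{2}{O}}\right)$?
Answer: $47388$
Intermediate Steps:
$n = 3949$ ($n = -2 + 3951 = 3949$)
$b{\left(O \right)} = \left(O + 2 O^{2}\right) \left(O + \frac{2 O}{O - \frac{2}{O}}\right)$ ($b{\left(O \right)} = \left(\left(O^{2} + O^{2}\right) + O\right) \left(O + \frac{2 O}{O - \frac{2}{O}}\right) = \left(2 O^{2} + O\right) \left(O + \frac{2 O}{O - \frac{2}{O}}\right) = \left(O + 2 O^{2}\right) \left(O + \frac{2 O}{O - \frac{2}{O}}\right)$)
$b{\left(-2 \right)} n = \frac{\left(-2\right)^{2} \left(-2 - -4 + 2 \left(-2\right)^{3} + 5 \left(-2\right)^{2}\right)}{-2 + \left(-2\right)^{2}} \cdot 3949 = \frac{4 \left(-2 + 4 + 2 \left(-8\right) + 5 \cdot 4\right)}{-2 + 4} \cdot 3949 = \frac{4 \left(-2 + 4 - 16 + 20\right)}{2} \cdot 3949 = 4 \cdot \frac{1}{2} \cdot 6 \cdot 3949 = 12 \cdot 3949 = 47388$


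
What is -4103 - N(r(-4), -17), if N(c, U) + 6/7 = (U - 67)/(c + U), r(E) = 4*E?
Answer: -316061/77 ≈ -4104.7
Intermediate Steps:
N(c, U) = -6/7 + (-67 + U)/(U + c) (N(c, U) = -6/7 + (U - 67)/(c + U) = -6/7 + (-67 + U)/(U + c))
-4103 - N(r(-4), -17) = -4103 - (-469 - 17 - 24*(-4))/(7*(-17 + 4*(-4))) = -4103 - (-469 - 17 - 6*(-16))/(7*(-17 - 16)) = -4103 - (-469 - 17 + 96)/(7*(-33)) = -4103 - (-1)*(-390)/(7*33) = -4103 - 1*130/77 = -4103 - 130/77 = -316061/77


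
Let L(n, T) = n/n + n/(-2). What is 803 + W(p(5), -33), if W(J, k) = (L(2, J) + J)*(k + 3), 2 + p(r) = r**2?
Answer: 113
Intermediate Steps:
L(n, T) = 1 - n/2 (L(n, T) = 1 + n*(-1/2) = 1 - n/2)
p(r) = -2 + r**2
W(J, k) = J*(3 + k) (W(J, k) = ((1 - 1/2*2) + J)*(k + 3) = ((1 - 1) + J)*(3 + k) = (0 + J)*(3 + k) = J*(3 + k))
803 + W(p(5), -33) = 803 + (-2 + 5**2)*(3 - 33) = 803 + (-2 + 25)*(-30) = 803 + 23*(-30) = 803 - 690 = 113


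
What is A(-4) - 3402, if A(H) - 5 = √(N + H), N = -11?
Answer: -3397 + I*√15 ≈ -3397.0 + 3.873*I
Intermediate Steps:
A(H) = 5 + √(-11 + H)
A(-4) - 3402 = (5 + √(-11 - 4)) - 3402 = (5 + √(-15)) - 3402 = (5 + I*√15) - 3402 = -3397 + I*√15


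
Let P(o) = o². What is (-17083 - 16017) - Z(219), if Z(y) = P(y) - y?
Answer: -80842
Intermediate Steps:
Z(y) = y² - y
(-17083 - 16017) - Z(219) = (-17083 - 16017) - 219*(-1 + 219) = -33100 - 219*218 = -33100 - 1*47742 = -33100 - 47742 = -80842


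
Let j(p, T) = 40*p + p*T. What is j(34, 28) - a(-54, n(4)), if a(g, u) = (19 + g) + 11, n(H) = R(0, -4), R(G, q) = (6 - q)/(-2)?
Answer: 2336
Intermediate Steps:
j(p, T) = 40*p + T*p
R(G, q) = -3 + q/2 (R(G, q) = (6 - q)*(-1/2) = -3 + q/2)
n(H) = -5 (n(H) = -3 + (1/2)*(-4) = -3 - 2 = -5)
a(g, u) = 30 + g
j(34, 28) - a(-54, n(4)) = 34*(40 + 28) - (30 - 54) = 34*68 - 1*(-24) = 2312 + 24 = 2336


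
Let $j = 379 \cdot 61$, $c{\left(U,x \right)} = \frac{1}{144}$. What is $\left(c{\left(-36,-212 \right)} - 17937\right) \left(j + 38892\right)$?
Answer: $- \frac{160169886197}{144} \approx -1.1123 \cdot 10^{9}$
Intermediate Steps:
$c{\left(U,x \right)} = \frac{1}{144}$
$j = 23119$
$\left(c{\left(-36,-212 \right)} - 17937\right) \left(j + 38892\right) = \left(\frac{1}{144} - 17937\right) \left(23119 + 38892\right) = \left(- \frac{2582927}{144}\right) 62011 = - \frac{160169886197}{144}$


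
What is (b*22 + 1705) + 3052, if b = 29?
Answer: 5395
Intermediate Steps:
(b*22 + 1705) + 3052 = (29*22 + 1705) + 3052 = (638 + 1705) + 3052 = 2343 + 3052 = 5395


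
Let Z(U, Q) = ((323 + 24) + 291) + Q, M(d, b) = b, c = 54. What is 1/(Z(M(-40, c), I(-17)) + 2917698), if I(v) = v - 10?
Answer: 1/2918309 ≈ 3.4266e-7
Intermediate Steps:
I(v) = -10 + v
Z(U, Q) = 638 + Q (Z(U, Q) = (347 + 291) + Q = 638 + Q)
1/(Z(M(-40, c), I(-17)) + 2917698) = 1/((638 + (-10 - 17)) + 2917698) = 1/((638 - 27) + 2917698) = 1/(611 + 2917698) = 1/2918309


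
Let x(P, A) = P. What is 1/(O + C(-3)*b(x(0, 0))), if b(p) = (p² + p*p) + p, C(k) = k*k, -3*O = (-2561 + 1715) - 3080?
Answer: 3/3926 ≈ 0.00076414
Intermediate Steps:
O = 3926/3 (O = -((-2561 + 1715) - 3080)/3 = -(-846 - 3080)/3 = -⅓*(-3926) = 3926/3 ≈ 1308.7)
C(k) = k²
b(p) = p + 2*p² (b(p) = (p² + p²) + p = 2*p² + p = p + 2*p²)
1/(O + C(-3)*b(x(0, 0))) = 1/(3926/3 + (-3)²*(0*(1 + 2*0))) = 1/(3926/3 + 9*(0*(1 + 0))) = 1/(3926/3 + 9*(0*1)) = 1/(3926/3 + 9*0) = 1/(3926/3 + 0) = 1/(3926/3) = 3/3926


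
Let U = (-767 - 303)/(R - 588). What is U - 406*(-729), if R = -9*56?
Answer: 161602339/546 ≈ 2.9598e+5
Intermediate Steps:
R = -504
U = 535/546 (U = (-767 - 303)/(-504 - 588) = -1070/(-1092) = -1070*(-1/1092) = 535/546 ≈ 0.97985)
U - 406*(-729) = 535/546 - 406*(-729) = 535/546 + 295974 = 161602339/546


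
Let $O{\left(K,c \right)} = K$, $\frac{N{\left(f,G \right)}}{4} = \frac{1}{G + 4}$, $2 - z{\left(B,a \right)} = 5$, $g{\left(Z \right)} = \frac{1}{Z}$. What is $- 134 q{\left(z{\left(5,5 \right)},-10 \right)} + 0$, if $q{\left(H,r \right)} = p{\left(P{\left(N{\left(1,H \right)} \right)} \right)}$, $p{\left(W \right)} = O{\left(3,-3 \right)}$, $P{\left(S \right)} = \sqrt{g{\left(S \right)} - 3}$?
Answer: $-402$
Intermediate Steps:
$z{\left(B,a \right)} = -3$ ($z{\left(B,a \right)} = 2 - 5 = -3$)
$N{\left(f,G \right)} = \frac{4}{4 + G}$ ($N{\left(f,G \right)} = \frac{4}{G + 4} = \frac{4}{4 + G}$)
$P{\left(S \right)} = \sqrt{-3 + \frac{1}{S}}$ ($P{\left(S \right)} = \sqrt{\frac{1}{S} - 3} = \sqrt{-3 + \frac{1}{S}}$)
$p{\left(W \right)} = 3$
$q{\left(H,r \right)} = 3$
$- 134 q{\left(z{\left(5,5 \right)},-10 \right)} + 0 = \left(-134\right) 3 + 0 = -402 + 0 = -402$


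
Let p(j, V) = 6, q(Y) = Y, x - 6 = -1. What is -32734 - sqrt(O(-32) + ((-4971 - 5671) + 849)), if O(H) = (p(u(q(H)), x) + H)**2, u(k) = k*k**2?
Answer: -32734 - 3*I*sqrt(1013) ≈ -32734.0 - 95.483*I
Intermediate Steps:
x = 5 (x = 6 - 1 = 5)
u(k) = k**3
O(H) = (6 + H)**2
-32734 - sqrt(O(-32) + ((-4971 - 5671) + 849)) = -32734 - sqrt((6 - 32)**2 + ((-4971 - 5671) + 849)) = -32734 - sqrt((-26)**2 + (-10642 + 849)) = -32734 - sqrt(676 - 9793) = -32734 - sqrt(-9117) = -32734 - 3*I*sqrt(1013)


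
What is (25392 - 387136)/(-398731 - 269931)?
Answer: 180872/334331 ≈ 0.54100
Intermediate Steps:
(25392 - 387136)/(-398731 - 269931) = -361744/(-668662) = -361744*(-1/668662) = 180872/334331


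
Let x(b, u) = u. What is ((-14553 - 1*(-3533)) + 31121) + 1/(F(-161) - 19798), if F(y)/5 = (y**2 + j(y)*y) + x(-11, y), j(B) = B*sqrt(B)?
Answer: 54599780578147931/2716271856029 - 129605*I*sqrt(161)/2716271856029 ≈ 20101.0 - 6.0543e-7*I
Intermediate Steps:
j(B) = B**(3/2)
F(y) = 5*y + 5*y**2 + 5*y**(5/2) (F(y) = 5*((y**2 + y**(3/2)*y) + y) = 5*((y**2 + y**(5/2)) + y) = 5*(y + y**2 + y**(5/2)) = 5*y + 5*y**2 + 5*y**(5/2))
((-14553 - 1*(-3533)) + 31121) + 1/(F(-161) - 19798) = ((-14553 - 1*(-3533)) + 31121) + 1/((5*(-161) + 5*(-161)**2 + 5*(-161)**(5/2)) - 19798) = ((-14553 + 3533) + 31121) + 1/((-805 + 5*25921 + 5*(25921*I*sqrt(161))) - 19798) = (-11020 + 31121) + 1/((-805 + 129605 + 129605*I*sqrt(161)) - 19798) = 20101 + 1/((128800 + 129605*I*sqrt(161)) - 19798) = 20101 + 1/(109002 + 129605*I*sqrt(161))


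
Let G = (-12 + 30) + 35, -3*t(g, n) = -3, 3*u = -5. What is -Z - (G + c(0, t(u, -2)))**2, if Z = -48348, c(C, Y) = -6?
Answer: 46139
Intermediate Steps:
u = -5/3 (u = (1/3)*(-5) = -5/3 ≈ -1.6667)
t(g, n) = 1 (t(g, n) = -1/3*(-3) = 1)
G = 53 (G = 18 + 35 = 53)
-Z - (G + c(0, t(u, -2)))**2 = -1*(-48348) - (53 - 6)**2 = 48348 - 1*47**2 = 48348 - 1*2209 = 48348 - 2209 = 46139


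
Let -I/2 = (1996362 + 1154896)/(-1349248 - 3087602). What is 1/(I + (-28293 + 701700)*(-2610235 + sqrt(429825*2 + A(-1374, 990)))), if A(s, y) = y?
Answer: -71492645263378859177475/125666218560090670273094704990546609 - 109557408070057500*sqrt(53790)/125666218560090670273094704990546609 ≈ -5.6911e-13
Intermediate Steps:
I = 286478/201675 (I = -2*(1996362 + 1154896)/(-1349248 - 3087602) = -6302516/(-4436850) = -6302516*(-1)/4436850 = -2*(-143239/201675) = 286478/201675 ≈ 1.4205)
1/(I + (-28293 + 701700)*(-2610235 + sqrt(429825*2 + A(-1374, 990)))) = 1/(286478/201675 + (-28293 + 701700)*(-2610235 + sqrt(429825*2 + 990))) = 1/(286478/201675 + 673407*(-2610235 + sqrt(859650 + 990))) = 1/(286478/201675 + 673407*(-2610235 + sqrt(860640))) = 1/(286478/201675 + 673407*(-2610235 + 4*sqrt(53790))) = 1/(286478/201675 + (-1757750520645 + 2693628*sqrt(53790))) = 1/(-354494336250793897/201675 + 2693628*sqrt(53790))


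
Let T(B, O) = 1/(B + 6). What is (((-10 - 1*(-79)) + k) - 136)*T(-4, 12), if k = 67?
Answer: 0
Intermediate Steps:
T(B, O) = 1/(6 + B)
(((-10 - 1*(-79)) + k) - 136)*T(-4, 12) = (((-10 - 1*(-79)) + 67) - 136)/(6 - 4) = (((-10 + 79) + 67) - 136)/2 = ((69 + 67) - 136)*(½) = (136 - 136)*(½) = 0*(½) = 0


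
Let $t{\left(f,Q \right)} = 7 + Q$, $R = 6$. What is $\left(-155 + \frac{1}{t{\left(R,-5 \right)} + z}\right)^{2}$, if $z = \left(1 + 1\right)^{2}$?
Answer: $\frac{863041}{36} \approx 23973.0$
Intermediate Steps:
$z = 4$ ($z = 2^{2} = 4$)
$\left(-155 + \frac{1}{t{\left(R,-5 \right)} + z}\right)^{2} = \left(-155 + \frac{1}{\left(7 - 5\right) + 4}\right)^{2} = \left(-155 + \frac{1}{2 + 4}\right)^{2} = \left(-155 + \frac{1}{6}\right)^{2} = \left(- \frac{929}{6}\right)^{2} = \frac{863041}{36}$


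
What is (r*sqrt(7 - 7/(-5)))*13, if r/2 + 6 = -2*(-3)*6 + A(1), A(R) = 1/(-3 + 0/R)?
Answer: 2314*sqrt(210)/15 ≈ 2235.5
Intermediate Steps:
A(R) = -1/3 (A(R) = 1/(-3 + 0) = 1/(-3) = -1/3)
r = 178/3 (r = -12 + 2*(-2*(-3)*6 - 1/3) = -12 + 2*(6*6 - 1/3) = -12 + 2*(36 - 1/3) = -12 + 2*(107/3) = -12 + 214/3 = 178/3 ≈ 59.333)
(r*sqrt(7 - 7/(-5)))*13 = (178*sqrt(7 - 7/(-5))/3)*13 = (178*sqrt(7 - 7*(-1/5))/3)*13 = (178*sqrt(7 + 7/5)/3)*13 = (178*sqrt(42/5)/3)*13 = (178*(sqrt(210)/5)/3)*13 = (178*sqrt(210)/15)*13 = 2314*sqrt(210)/15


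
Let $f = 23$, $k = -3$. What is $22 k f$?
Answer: $-1518$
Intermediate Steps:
$22 k f = 22 \left(-3\right) 23 = \left(-66\right) 23 = -1518$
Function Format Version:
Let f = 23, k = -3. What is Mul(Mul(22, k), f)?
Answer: -1518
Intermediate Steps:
Mul(Mul(22, k), f) = Mul(Mul(22, -3), 23) = Mul(-66, 23) = -1518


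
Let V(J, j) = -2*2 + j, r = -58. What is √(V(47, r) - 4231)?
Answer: 9*I*√53 ≈ 65.521*I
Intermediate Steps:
V(J, j) = -4 + j
√(V(47, r) - 4231) = √((-4 - 58) - 4231) = √(-62 - 4231) = √(-4293) = 9*I*√53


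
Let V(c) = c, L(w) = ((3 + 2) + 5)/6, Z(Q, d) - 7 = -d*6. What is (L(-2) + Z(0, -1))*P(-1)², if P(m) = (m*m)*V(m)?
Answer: 44/3 ≈ 14.667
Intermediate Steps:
Z(Q, d) = 7 - 6*d (Z(Q, d) = 7 - d*6 = 7 - 6*d)
L(w) = 5/3 (L(w) = (5 + 5)*(⅙) = 10*(⅙) = 5/3)
P(m) = m³ (P(m) = (m*m)*m = m²*m = m³)
(L(-2) + Z(0, -1))*P(-1)² = (5/3 + (7 - 6*(-1)))*((-1)³)² = (5/3 + (7 + 6))*(-1)² = (5/3 + 13)*1 = (44/3)*1 = 44/3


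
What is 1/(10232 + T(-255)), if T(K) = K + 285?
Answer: 1/10262 ≈ 9.7447e-5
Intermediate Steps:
T(K) = 285 + K
1/(10232 + T(-255)) = 1/(10232 + (285 - 255)) = 1/(10232 + 30) = 1/10262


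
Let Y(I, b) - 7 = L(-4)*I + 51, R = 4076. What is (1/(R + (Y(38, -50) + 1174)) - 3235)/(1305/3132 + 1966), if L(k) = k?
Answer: -50038977/30416533 ≈ -1.6451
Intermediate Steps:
Y(I, b) = 58 - 4*I (Y(I, b) = 7 + (-4*I + 51) = 7 + (51 - 4*I) = 58 - 4*I)
(1/(R + (Y(38, -50) + 1174)) - 3235)/(1305/3132 + 1966) = (1/(4076 + ((58 - 4*38) + 1174)) - 3235)/(1305/3132 + 1966) = (1/(4076 + ((58 - 152) + 1174)) - 3235)/(1305*(1/3132) + 1966) = (1/(4076 + (-94 + 1174)) - 3235)/(5/12 + 1966) = (1/(4076 + 1080) - 3235)/(23597/12) = (1/5156 - 3235)*(12/23597) = -16679659/5156*12/23597 = -50038977/30416533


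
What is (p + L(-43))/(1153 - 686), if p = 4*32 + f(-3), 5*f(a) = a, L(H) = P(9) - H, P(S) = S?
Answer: 897/2335 ≈ 0.38415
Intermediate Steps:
L(H) = 9 - H
f(a) = a/5
p = 637/5 (p = 4*32 + (⅕)*(-3) = 128 - ⅗ = 637/5 ≈ 127.40)
(p + L(-43))/(1153 - 686) = (637/5 + (9 - 1*(-43)))/(1153 - 686) = (637/5 + (9 + 43))/467 = (637/5 + 52)*(1/467) = (897/5)*(1/467) = 897/2335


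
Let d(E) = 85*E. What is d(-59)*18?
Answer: -90270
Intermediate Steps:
d(-59)*18 = (85*(-59))*18 = -5015*18 = -90270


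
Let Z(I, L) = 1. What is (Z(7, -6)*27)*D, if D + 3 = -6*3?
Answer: -567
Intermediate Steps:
D = -21 (D = -3 - 6*3 = -3 - 18 = -21)
(Z(7, -6)*27)*D = (1*27)*(-21) = 27*(-21) = -567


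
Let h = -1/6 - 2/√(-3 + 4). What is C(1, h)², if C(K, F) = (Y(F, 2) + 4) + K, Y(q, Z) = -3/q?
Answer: 6889/169 ≈ 40.763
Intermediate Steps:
h = -13/6 (h = -1*⅙ - 2/(√1) = -⅙ - 2/1 = -⅙ - 2*1 = -⅙ - 2 = -13/6 ≈ -2.1667)
C(K, F) = 4 + K - 3/F (C(K, F) = (-3/F + 4) + K = (4 - 3/F) + K = 4 + K - 3/F)
C(1, h)² = (4 + 1 - 3/(-13/6))² = (4 + 1 - 3*(-6/13))² = (4 + 1 + 18/13)² = (83/13)² = 6889/169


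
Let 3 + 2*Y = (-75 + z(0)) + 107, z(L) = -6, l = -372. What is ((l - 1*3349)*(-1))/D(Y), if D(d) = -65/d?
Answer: -85583/130 ≈ -658.33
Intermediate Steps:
Y = 23/2 (Y = -3/2 + ((-75 - 6) + 107)/2 = -3/2 + (-81 + 107)/2 = -3/2 + (½)*26 = -3/2 + 13 = 23/2 ≈ 11.500)
((l - 1*3349)*(-1))/D(Y) = ((-372 - 1*3349)*(-1))/((-65/23/2)) = ((-372 - 3349)*(-1))/((-65*2/23)) = (-3721*(-1))/(-130/23) = 3721*(-23/130) = -85583/130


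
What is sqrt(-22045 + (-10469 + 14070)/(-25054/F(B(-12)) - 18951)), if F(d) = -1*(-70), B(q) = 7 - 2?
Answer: 5*I*sqrt(100685185652039)/337906 ≈ 148.48*I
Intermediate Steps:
B(q) = 5
F(d) = 70
sqrt(-22045 + (-10469 + 14070)/(-25054/F(B(-12)) - 18951)) = sqrt(-22045 + (-10469 + 14070)/(-25054/70 - 18951)) = sqrt(-22045 + 3601/(-25054*1/70 - 18951)) = sqrt(-22045 + 3601/(-12527/35 - 18951)) = sqrt(-22045 + 3601/(-675812/35)) = sqrt(-22045 + 3601*(-35/675812)) = sqrt(-22045 - 126035/675812) = sqrt(-14898401575/675812) = 5*I*sqrt(100685185652039)/337906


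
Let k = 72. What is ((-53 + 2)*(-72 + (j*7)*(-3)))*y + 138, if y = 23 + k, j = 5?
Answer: 857703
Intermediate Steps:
y = 95 (y = 23 + 72 = 95)
((-53 + 2)*(-72 + (j*7)*(-3)))*y + 138 = ((-53 + 2)*(-72 + (5*7)*(-3)))*95 + 138 = -51*(-72 + 35*(-3))*95 + 138 = -51*(-72 - 105)*95 + 138 = -51*(-177)*95 + 138 = 9027*95 + 138 = 857565 + 138 = 857703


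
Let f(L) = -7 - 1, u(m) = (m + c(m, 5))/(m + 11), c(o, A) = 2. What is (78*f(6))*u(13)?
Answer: -390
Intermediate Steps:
u(m) = (2 + m)/(11 + m) (u(m) = (m + 2)/(m + 11) = (2 + m)/(11 + m))
f(L) = -8
(78*f(6))*u(13) = (78*(-8))*((2 + 13)/(11 + 13)) = -624*15/24 = -26*15 = -624*5/8 = -390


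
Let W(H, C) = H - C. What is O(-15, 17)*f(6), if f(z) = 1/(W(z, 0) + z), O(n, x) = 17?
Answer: 17/12 ≈ 1.4167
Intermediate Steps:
f(z) = 1/(2*z) (f(z) = 1/((z - 1*0) + z) = 1/((z + 0) + z) = 1/(z + z) = 1/(2*z))
O(-15, 17)*f(6) = 17*((½)/6) = 17*((½)*(⅙)) = 17*(1/12) = 17/12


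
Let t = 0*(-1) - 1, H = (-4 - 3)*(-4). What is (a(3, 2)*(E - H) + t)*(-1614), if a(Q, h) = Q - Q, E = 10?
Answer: 1614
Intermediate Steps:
a(Q, h) = 0
H = 28 (H = -7*(-4) = 28)
t = -1 (t = 0 - 1 = -1)
(a(3, 2)*(E - H) + t)*(-1614) = (0*(10 - 1*28) - 1)*(-1614) = (0*(10 - 28) - 1)*(-1614) = (0*(-18) - 1)*(-1614) = (0 - 1)*(-1614) = -1*(-1614) = 1614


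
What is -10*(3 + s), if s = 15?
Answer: -180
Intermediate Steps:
-10*(3 + s) = -10*(3 + 15) = -10*18 = -180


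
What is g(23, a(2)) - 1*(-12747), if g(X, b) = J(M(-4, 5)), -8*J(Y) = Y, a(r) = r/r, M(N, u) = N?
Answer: 25495/2 ≈ 12748.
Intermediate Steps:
a(r) = 1
J(Y) = -Y/8
g(X, b) = 1/2 (g(X, b) = -1/8*(-4) = 1/2)
g(23, a(2)) - 1*(-12747) = 1/2 - 1*(-12747) = 1/2 + 12747 = 25495/2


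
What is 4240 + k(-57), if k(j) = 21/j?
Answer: 80553/19 ≈ 4239.6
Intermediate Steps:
4240 + k(-57) = 4240 + 21/(-57) = 4240 + 21*(-1/57) = 4240 - 7/19 = 80553/19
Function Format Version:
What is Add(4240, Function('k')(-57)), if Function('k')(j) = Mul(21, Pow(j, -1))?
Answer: Rational(80553, 19) ≈ 4239.6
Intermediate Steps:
Add(4240, Function('k')(-57)) = Add(4240, Mul(21, Pow(-57, -1))) = Add(4240, Mul(21, Rational(-1, 57))) = Add(4240, Rational(-7, 19)) = Rational(80553, 19)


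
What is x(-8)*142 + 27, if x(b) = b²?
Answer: 9115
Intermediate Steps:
x(-8)*142 + 27 = (-8)²*142 + 27 = 64*142 + 27 = 9088 + 27 = 9115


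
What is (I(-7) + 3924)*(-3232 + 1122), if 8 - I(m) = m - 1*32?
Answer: -8378810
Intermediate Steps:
I(m) = 40 - m (I(m) = 8 - (m - 1*32) = 8 - (m - 32) = 8 - (-32 + m) = 8 + (32 - m) = 40 - m)
(I(-7) + 3924)*(-3232 + 1122) = ((40 - 1*(-7)) + 3924)*(-3232 + 1122) = ((40 + 7) + 3924)*(-2110) = (47 + 3924)*(-2110) = 3971*(-2110) = -8378810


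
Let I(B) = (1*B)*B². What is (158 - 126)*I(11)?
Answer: 42592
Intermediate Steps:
I(B) = B³ (I(B) = B*B² = B³)
(158 - 126)*I(11) = (158 - 126)*11³ = 32*1331 = 42592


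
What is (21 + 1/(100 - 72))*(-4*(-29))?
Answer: 17081/7 ≈ 2440.1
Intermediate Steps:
(21 + 1/(100 - 72))*(-4*(-29)) = (21 + 1/28)*116 = (589/28)*116 = 17081/7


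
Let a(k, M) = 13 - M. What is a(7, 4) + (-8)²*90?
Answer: 5769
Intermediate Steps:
a(7, 4) + (-8)²*90 = (13 - 1*4) + (-8)²*90 = (13 - 4) + 64*90 = 9 + 5760 = 5769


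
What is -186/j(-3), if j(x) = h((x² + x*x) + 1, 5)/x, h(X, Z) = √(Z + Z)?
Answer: 279*√10/5 ≈ 176.46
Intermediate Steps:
h(X, Z) = √2*√Z (h(X, Z) = √(2*Z) = √2*√Z)
j(x) = √10/x (j(x) = (√2*√5)/x = √10/x)
-186/j(-3) = -186*(-3*√10/10) = -(-279)*√10/5 = 279*√10/5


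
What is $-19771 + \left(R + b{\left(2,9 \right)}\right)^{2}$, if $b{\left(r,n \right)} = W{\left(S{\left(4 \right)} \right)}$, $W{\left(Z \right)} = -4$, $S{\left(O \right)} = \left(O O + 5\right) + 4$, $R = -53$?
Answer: $-16522$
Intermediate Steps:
$S{\left(O \right)} = 9 + O^{2}$ ($S{\left(O \right)} = \left(O^{2} + 5\right) + 4 = \left(5 + O^{2}\right) + 4 = 9 + O^{2}$)
$b{\left(r,n \right)} = -4$
$-19771 + \left(R + b{\left(2,9 \right)}\right)^{2} = -19771 + \left(-53 - 4\right)^{2} = -19771 + \left(-57\right)^{2} = -19771 + 3249 = -16522$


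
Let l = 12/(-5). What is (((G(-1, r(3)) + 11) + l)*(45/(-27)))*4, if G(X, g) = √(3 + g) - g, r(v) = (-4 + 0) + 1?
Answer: -232/3 ≈ -77.333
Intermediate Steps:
l = -12/5 (l = 12*(-⅕) = -12/5 ≈ -2.4000)
r(v) = -3 (r(v) = -4 + 1 = -3)
(((G(-1, r(3)) + 11) + l)*(45/(-27)))*4 = ((((√(3 - 3) - 1*(-3)) + 11) - 12/5)*(45/(-27)))*4 = ((((√0 + 3) + 11) - 12/5)*(45*(-1/27)))*4 = ((((0 + 3) + 11) - 12/5)*(-5/3))*4 = (((3 + 11) - 12/5)*(-5/3))*4 = ((14 - 12/5)*(-5/3))*4 = ((58/5)*(-5/3))*4 = -58/3*4 = -232/3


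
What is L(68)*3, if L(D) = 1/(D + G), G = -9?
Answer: 3/59 ≈ 0.050847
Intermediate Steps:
L(D) = 1/(-9 + D) (L(D) = 1/(D - 9) = 1/(-9 + D))
L(68)*3 = 3/(-9 + 68) = 3/59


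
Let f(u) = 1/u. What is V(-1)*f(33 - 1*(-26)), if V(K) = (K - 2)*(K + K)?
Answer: 6/59 ≈ 0.10169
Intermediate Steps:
V(K) = 2*K*(-2 + K) (V(K) = (-2 + K)*(2*K) = 2*K*(-2 + K))
V(-1)*f(33 - 1*(-26)) = (2*(-1)*(-2 - 1))/(33 - 1*(-26)) = (2*(-1)*(-3))/(33 + 26) = 6/59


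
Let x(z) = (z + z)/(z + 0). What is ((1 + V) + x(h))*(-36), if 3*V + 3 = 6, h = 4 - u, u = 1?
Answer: -144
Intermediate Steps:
h = 3 (h = 4 - 1*1 = 4 - 1 = 3)
x(z) = 2 (x(z) = (2*z)/z = 2)
V = 1 (V = -1 + (⅓)*6 = -1 + 2 = 1)
((1 + V) + x(h))*(-36) = ((1 + 1) + 2)*(-36) = (2 + 2)*(-36) = 4*(-36) = -144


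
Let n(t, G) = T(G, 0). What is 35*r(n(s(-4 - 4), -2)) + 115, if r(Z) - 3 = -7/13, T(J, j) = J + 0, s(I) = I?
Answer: 2615/13 ≈ 201.15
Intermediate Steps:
T(J, j) = J
n(t, G) = G
r(Z) = 32/13 (r(Z) = 3 - 7/13 = 32/13)
35*r(n(s(-4 - 4), -2)) + 115 = 35*(32/13) + 115 = 1120/13 + 115 = 2615/13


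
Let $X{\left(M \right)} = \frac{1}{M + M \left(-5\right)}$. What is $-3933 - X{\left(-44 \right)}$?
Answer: $- \frac{692209}{176} \approx -3933.0$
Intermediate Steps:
$X{\left(M \right)} = - \frac{1}{4 M}$ ($X{\left(M \right)} = \frac{1}{M - 5 M} = \frac{1}{\left(-4\right) M} = - \frac{1}{4 M}$)
$-3933 - X{\left(-44 \right)} = -3933 - - \frac{1}{4 \left(-44\right)} = -3933 - \left(- \frac{1}{4}\right) \left(- \frac{1}{44}\right) = -3933 - \frac{1}{176} = - \frac{692209}{176}$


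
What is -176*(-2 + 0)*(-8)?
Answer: -2816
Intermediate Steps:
-176*(-2 + 0)*(-8) = -(-352)*(-8) = -176*16 = -2816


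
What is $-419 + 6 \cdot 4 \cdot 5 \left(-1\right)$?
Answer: $-539$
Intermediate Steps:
$-419 + 6 \cdot 4 \cdot 5 \left(-1\right) = -419 + 24 \cdot 5 \left(-1\right) = -419 + 120 \left(-1\right) = -419 - 120 = -539$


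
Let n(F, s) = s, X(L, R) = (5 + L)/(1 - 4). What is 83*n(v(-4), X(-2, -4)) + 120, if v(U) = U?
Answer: 37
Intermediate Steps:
X(L, R) = -5/3 - L/3 (X(L, R) = (5 + L)/(-3) = (5 + L)*(-⅓) = -5/3 - L/3)
83*n(v(-4), X(-2, -4)) + 120 = 83*(-5/3 - ⅓*(-2)) + 120 = 83*(-5/3 + ⅔) + 120 = 83*(-1) + 120 = -83 + 120 = 37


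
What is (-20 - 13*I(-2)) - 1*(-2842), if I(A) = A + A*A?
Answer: 2796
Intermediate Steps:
I(A) = A + A²
(-20 - 13*I(-2)) - 1*(-2842) = (-20 - (-26)*(1 - 2)) - 1*(-2842) = (-20 - (-26)*(-1)) + 2842 = (-20 - 13*2) + 2842 = (-20 - 26) + 2842 = -46 + 2842 = 2796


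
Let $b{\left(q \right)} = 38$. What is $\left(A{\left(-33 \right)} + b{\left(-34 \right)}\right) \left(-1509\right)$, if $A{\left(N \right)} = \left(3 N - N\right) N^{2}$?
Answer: $108400524$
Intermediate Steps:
$A{\left(N \right)} = 2 N^{3}$ ($A{\left(N \right)} = 2 N N^{2} = 2 N^{3}$)
$\left(A{\left(-33 \right)} + b{\left(-34 \right)}\right) \left(-1509\right) = \left(2 \left(-33\right)^{3} + 38\right) \left(-1509\right) = \left(2 \left(-35937\right) + 38\right) \left(-1509\right) = \left(-71874 + 38\right) \left(-1509\right) = \left(-71836\right) \left(-1509\right) = 108400524$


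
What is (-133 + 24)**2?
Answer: 11881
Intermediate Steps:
(-133 + 24)**2 = (-109)**2 = 11881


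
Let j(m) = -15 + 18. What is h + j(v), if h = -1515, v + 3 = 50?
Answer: -1512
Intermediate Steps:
v = 47 (v = -3 + 50 = 47)
j(m) = 3
h + j(v) = -1515 + 3 = -1512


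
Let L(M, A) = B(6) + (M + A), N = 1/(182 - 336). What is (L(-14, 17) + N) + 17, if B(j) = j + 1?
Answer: 4157/154 ≈ 26.993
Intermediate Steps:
N = -1/154 (N = 1/(-154) = -1/154 ≈ -0.0064935)
B(j) = 1 + j
L(M, A) = 7 + A + M (L(M, A) = (1 + 6) + (M + A) = 7 + (A + M) = 7 + A + M)
(L(-14, 17) + N) + 17 = ((7 + 17 - 14) - 1/154) + 17 = (10 - 1/154) + 17 = 1539/154 + 17 = 4157/154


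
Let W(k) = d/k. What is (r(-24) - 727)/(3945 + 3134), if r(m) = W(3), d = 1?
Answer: -2180/21237 ≈ -0.10265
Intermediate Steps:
W(k) = 1/k
r(m) = ⅓ (r(m) = 1/3 = ⅓)
(r(-24) - 727)/(3945 + 3134) = (⅓ - 727)/(3945 + 3134) = -2180/3/7079 = -2180/3*1/7079 = -2180/21237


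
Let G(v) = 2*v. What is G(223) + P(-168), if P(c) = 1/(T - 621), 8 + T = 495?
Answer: 59763/134 ≈ 445.99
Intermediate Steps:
T = 487 (T = -8 + 495 = 487)
P(c) = -1/134 (P(c) = 1/(487 - 621) = 1/(-134) = -1/134)
G(223) + P(-168) = 2*223 - 1/134 = 446 - 1/134 = 59763/134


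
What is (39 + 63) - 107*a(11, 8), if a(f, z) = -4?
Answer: 530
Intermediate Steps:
(39 + 63) - 107*a(11, 8) = (39 + 63) - 107*(-4) = 102 + 428 = 530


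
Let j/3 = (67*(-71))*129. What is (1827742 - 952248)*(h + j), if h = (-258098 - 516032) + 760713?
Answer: -1623495061744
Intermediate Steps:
j = -1840959 (j = 3*((67*(-71))*129) = 3*(-4757*129) = 3*(-613653) = -1840959)
h = -13417 (h = -774130 + 760713 = -13417)
(1827742 - 952248)*(h + j) = (1827742 - 952248)*(-13417 - 1840959) = 875494*(-1854376) = -1623495061744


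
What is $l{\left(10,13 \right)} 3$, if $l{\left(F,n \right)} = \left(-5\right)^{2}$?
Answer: $75$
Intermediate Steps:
$l{\left(F,n \right)} = 25$
$l{\left(10,13 \right)} 3 = 25 \cdot 3 = 75$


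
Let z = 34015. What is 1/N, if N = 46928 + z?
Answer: 1/80943 ≈ 1.2354e-5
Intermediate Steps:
N = 80943 (N = 46928 + 34015 = 80943)
1/N = 1/80943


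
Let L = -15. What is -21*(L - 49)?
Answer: 1344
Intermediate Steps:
-21*(L - 49) = -21*(-15 - 49) = -21*(-64) = 1344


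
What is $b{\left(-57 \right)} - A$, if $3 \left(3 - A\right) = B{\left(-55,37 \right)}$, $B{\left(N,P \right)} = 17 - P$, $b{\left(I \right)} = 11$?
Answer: $\frac{4}{3} \approx 1.3333$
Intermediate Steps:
$A = \frac{29}{3}$ ($A = 3 - \frac{17 - 37}{3} = 3 - - \frac{20}{3} = 3 + \frac{20}{3} = \frac{29}{3} \approx 9.6667$)
$b{\left(-57 \right)} - A = 11 - \frac{29}{3} = \frac{4}{3}$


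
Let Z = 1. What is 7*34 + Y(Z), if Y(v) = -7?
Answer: 231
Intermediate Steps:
7*34 + Y(Z) = 7*34 - 7 = 238 - 7 = 231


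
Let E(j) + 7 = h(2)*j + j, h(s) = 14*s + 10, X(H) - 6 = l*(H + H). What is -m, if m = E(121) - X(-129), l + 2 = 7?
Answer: -5996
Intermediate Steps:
l = 5 (l = -2 + 7 = 5)
X(H) = 6 + 10*H (X(H) = 6 + 5*(H + H) = 6 + 5*(2*H) = 6 + 10*H)
h(s) = 10 + 14*s
E(j) = -7 + 39*j (E(j) = -7 + ((10 + 14*2)*j + j) = -7 + ((10 + 28)*j + j) = -7 + (38*j + j) = -7 + 39*j)
m = 5996 (m = (-7 + 39*121) - (6 + 10*(-129)) = (-7 + 4719) - (6 - 1290) = 4712 - 1*(-1284) = 4712 + 1284 = 5996)
-m = -1*5996 = -5996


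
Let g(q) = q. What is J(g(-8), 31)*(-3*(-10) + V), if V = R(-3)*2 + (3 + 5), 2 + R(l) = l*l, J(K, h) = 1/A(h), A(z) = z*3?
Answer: 52/93 ≈ 0.55914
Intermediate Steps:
A(z) = 3*z
J(K, h) = 1/(3*h)
R(l) = -2 + l**2 (R(l) = -2 + l*l = -2 + l**2)
V = 22 (V = (-2 + (-3)**2)*2 + (3 + 5) = (-2 + 9)*2 + 8 = 7*2 + 8 = 14 + 8 = 22)
J(g(-8), 31)*(-3*(-10) + V) = ((1/3)/31)*(-3*(-10) + 22) = ((1/3)*(1/31))*(30 + 22) = (1/93)*52 = 52/93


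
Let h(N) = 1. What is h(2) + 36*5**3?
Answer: 4501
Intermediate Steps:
h(2) + 36*5**3 = 1 + 36*5**3 = 1 + 36*125 = 1 + 4500 = 4501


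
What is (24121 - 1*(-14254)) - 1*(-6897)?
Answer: 45272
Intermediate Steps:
(24121 - 1*(-14254)) - 1*(-6897) = (24121 + 14254) + 6897 = 38375 + 6897 = 45272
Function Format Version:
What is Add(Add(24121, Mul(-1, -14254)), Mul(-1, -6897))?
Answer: 45272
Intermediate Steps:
Add(Add(24121, Mul(-1, -14254)), Mul(-1, -6897)) = Add(Add(24121, 14254), 6897) = Add(38375, 6897) = 45272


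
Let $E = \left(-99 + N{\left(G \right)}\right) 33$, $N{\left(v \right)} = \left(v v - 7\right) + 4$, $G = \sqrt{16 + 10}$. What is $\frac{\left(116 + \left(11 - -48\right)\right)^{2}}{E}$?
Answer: $- \frac{30625}{2508} \approx -12.211$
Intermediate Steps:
$G = \sqrt{26} \approx 5.099$
$N{\left(v \right)} = -3 + v^{2}$ ($N{\left(v \right)} = \left(v^{2} - 7\right) + 4 = \left(-7 + v^{2}\right) + 4 = -3 + v^{2}$)
$E = -2508$ ($E = \left(-99 - \left(3 - \left(\sqrt{26}\right)^{2}\right)\right) 33 = \left(-99 + \left(-3 + 26\right)\right) 33 = \left(-99 + 23\right) 33 = \left(-76\right) 33 = -2508$)
$\frac{\left(116 + \left(11 - -48\right)\right)^{2}}{E} = \frac{\left(116 + \left(11 - -48\right)\right)^{2}}{-2508} = \left(116 + \left(11 + 48\right)\right)^{2} \left(- \frac{1}{2508}\right) = \left(116 + 59\right)^{2} \left(- \frac{1}{2508}\right) = 175^{2} \left(- \frac{1}{2508}\right) = 30625 \left(- \frac{1}{2508}\right) = - \frac{30625}{2508}$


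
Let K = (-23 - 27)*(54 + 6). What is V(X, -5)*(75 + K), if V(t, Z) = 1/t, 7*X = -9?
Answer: 2275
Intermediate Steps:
X = -9/7 (X = (1/7)*(-9) = -9/7 ≈ -1.2857)
K = -3000 (K = -50*60 = -3000)
V(X, -5)*(75 + K) = (75 - 3000)/(-9/7) = -7/9*(-2925) = 2275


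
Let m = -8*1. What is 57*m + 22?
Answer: -434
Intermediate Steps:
m = -8
57*m + 22 = 57*(-8) + 22 = -456 + 22 = -434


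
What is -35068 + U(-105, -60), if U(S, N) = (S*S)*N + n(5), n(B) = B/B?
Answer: -696567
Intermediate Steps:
n(B) = 1
U(S, N) = 1 + N*S² (U(S, N) = (S*S)*N + 1 = S²*N + 1 = N*S² + 1 = 1 + N*S²)
-35068 + U(-105, -60) = -35068 + (1 - 60*(-105)²) = -35068 + (1 - 60*11025) = -35068 + (1 - 661500) = -35068 - 661499 = -696567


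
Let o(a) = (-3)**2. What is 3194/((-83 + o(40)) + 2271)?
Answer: 3194/2197 ≈ 1.4538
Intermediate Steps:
o(a) = 9
3194/((-83 + o(40)) + 2271) = 3194/((-83 + 9) + 2271) = 3194/(-74 + 2271) = 3194/2197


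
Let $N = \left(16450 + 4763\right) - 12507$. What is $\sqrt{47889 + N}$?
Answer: $7 \sqrt{1155} \approx 237.9$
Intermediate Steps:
$N = 8706$ ($N = 21213 - 12507 = 8706$)
$\sqrt{47889 + N} = \sqrt{47889 + 8706} = \sqrt{56595} = 7 \sqrt{1155}$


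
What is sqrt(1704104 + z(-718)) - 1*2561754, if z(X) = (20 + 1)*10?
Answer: -2561754 + sqrt(1704314) ≈ -2.5604e+6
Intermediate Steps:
z(X) = 210 (z(X) = 21*10 = 210)
sqrt(1704104 + z(-718)) - 1*2561754 = sqrt(1704104 + 210) - 1*2561754 = sqrt(1704314) - 2561754 = -2561754 + sqrt(1704314)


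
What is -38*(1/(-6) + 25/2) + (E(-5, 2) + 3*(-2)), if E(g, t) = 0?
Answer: -1424/3 ≈ -474.67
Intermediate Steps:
-38*(1/(-6) + 25/2) + (E(-5, 2) + 3*(-2)) = -38*(1/(-6) + 25/2) + (0 + 3*(-2)) = -38*(1*(-⅙) + 25*(½)) + (0 - 6) = -38*(-⅙ + 25/2) - 6 = -38*37/3 - 6 = -1406/3 - 6 = -1424/3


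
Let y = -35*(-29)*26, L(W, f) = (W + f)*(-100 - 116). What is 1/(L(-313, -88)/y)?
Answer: 13195/43308 ≈ 0.30468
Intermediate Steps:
L(W, f) = -216*W - 216*f (L(W, f) = (W + f)*(-216) = -216*W - 216*f)
y = 26390 (y = 1015*26 = 26390)
1/(L(-313, -88)/y) = 1/((-216*(-313) - 216*(-88))/26390) = 1/((67608 + 19008)*(1/26390)) = 1/(86616*(1/26390)) = 1/(43308/13195) = 13195/43308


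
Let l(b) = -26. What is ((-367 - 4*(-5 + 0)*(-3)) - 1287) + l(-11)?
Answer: -1740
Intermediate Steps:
((-367 - 4*(-5 + 0)*(-3)) - 1287) + l(-11) = ((-367 - 4*(-5 + 0)*(-3)) - 1287) - 26 = ((-367 - 4*(-5)*(-3)) - 1287) - 26 = ((-367 + 20*(-3)) - 1287) - 26 = ((-367 - 60) - 1287) - 26 = (-427 - 1287) - 26 = -1714 - 26 = -1740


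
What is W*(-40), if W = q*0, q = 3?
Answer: 0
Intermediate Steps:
W = 0 (W = 3*0 = 0)
W*(-40) = 0*(-40) = 0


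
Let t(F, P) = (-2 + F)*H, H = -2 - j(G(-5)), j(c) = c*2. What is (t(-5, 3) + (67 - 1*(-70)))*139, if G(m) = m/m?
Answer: 22935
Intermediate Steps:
G(m) = 1
j(c) = 2*c
H = -4 (H = -2 - 2 = -4)
t(F, P) = 8 - 4*F (t(F, P) = (-2 + F)*(-4) = 8 - 4*F)
(t(-5, 3) + (67 - 1*(-70)))*139 = ((8 - 4*(-5)) + (67 - 1*(-70)))*139 = ((8 + 20) + (67 + 70))*139 = (28 + 137)*139 = 165*139 = 22935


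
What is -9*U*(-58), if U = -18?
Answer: -9396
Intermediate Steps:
-9*U*(-58) = -9*(-18)*(-58) = 162*(-58) = -9396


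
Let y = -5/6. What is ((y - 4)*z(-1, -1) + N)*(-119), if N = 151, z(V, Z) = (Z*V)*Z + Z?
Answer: -57358/3 ≈ -19119.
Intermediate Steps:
y = -⅚ (y = -5*⅙ = -⅚ ≈ -0.83333)
z(V, Z) = Z + V*Z² (z(V, Z) = (V*Z)*Z + Z = V*Z² + Z = Z + V*Z²)
((y - 4)*z(-1, -1) + N)*(-119) = ((-⅚ - 4)*(-(1 - 1*(-1))) + 151)*(-119) = (-(-29)*(1 + 1)/6 + 151)*(-119) = (-(-29)*2/6 + 151)*(-119) = (-29/6*(-2) + 151)*(-119) = (29/3 + 151)*(-119) = (482/3)*(-119) = -57358/3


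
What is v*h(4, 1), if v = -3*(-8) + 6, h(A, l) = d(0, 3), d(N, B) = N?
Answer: 0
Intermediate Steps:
h(A, l) = 0
v = 30 (v = 24 + 6 = 30)
v*h(4, 1) = 30*0 = 0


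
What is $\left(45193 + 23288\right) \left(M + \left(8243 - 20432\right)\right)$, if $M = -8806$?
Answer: $-1437758595$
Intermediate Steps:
$\left(45193 + 23288\right) \left(M + \left(8243 - 20432\right)\right) = \left(45193 + 23288\right) \left(-8806 + \left(8243 - 20432\right)\right) = 68481 \left(-8806 + \left(8243 - 20432\right)\right) = 68481 \left(-8806 - 12189\right) = 68481 \left(-20995\right) = -1437758595$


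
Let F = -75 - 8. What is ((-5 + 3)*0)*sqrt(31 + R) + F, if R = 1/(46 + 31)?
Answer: -83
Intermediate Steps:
R = 1/77 ≈ 0.012987
F = -83
((-5 + 3)*0)*sqrt(31 + R) + F = ((-5 + 3)*0)*sqrt(31 + 1/77) - 83 = (-2*0)*sqrt(2388/77) - 83 = 0*(2*sqrt(45969)/77) - 83 = 0 - 83 = -83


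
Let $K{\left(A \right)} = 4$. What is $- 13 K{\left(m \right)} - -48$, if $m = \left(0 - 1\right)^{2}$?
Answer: $-4$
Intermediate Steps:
$m = 1$ ($m = \left(-1\right)^{2} = 1$)
$- 13 K{\left(m \right)} - -48 = \left(-13\right) 4 - -48 = -52 + 48 = -4$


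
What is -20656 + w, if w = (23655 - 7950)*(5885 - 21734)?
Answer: -248929201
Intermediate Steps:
w = -248908545 (w = 15705*(-15849) = -248908545)
-20656 + w = -20656 - 248908545 = -248929201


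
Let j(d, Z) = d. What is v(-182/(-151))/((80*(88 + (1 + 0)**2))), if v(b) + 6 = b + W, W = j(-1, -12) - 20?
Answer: -779/215024 ≈ -0.0036229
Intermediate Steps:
W = -21 (W = -1 - 20 = -21)
v(b) = -27 + b (v(b) = -6 + (b - 21) = -6 + (-21 + b) = -27 + b)
v(-182/(-151))/((80*(88 + (1 + 0)**2))) = (-27 - 182/(-151))/((80*(88 + (1 + 0)**2))) = (-27 - 182*(-1/151))/((80*(88 + 1**2))) = (-27 + 182/151)/((80*(88 + 1))) = -3895/(151*(80*89)) = -3895/151/7120 = -3895/151*1/7120 = -779/215024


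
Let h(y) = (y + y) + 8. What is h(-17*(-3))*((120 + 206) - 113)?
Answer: 23430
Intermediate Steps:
h(y) = 8 + 2*y (h(y) = 2*y + 8 = 8 + 2*y)
h(-17*(-3))*((120 + 206) - 113) = (8 + 2*(-17*(-3)))*((120 + 206) - 113) = (8 + 2*51)*(326 - 113) = (8 + 102)*213 = 110*213 = 23430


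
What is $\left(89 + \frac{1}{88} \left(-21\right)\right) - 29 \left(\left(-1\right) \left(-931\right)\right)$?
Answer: $- \frac{2368101}{88} \approx -26910.0$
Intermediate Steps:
$\left(89 + \frac{1}{88} \left(-21\right)\right) - 29 \left(\left(-1\right) \left(-931\right)\right) = \left(89 + \frac{1}{88} \left(-21\right)\right) - 29 \cdot 931 = \left(89 - \frac{21}{88}\right) - 26999 = \frac{7811}{88} - 26999 = - \frac{2368101}{88}$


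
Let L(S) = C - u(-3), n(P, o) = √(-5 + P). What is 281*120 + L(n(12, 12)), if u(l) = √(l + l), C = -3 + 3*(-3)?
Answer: 33708 - I*√6 ≈ 33708.0 - 2.4495*I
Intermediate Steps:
C = -12 (C = -3 - 9 = -12)
u(l) = √2*√l (u(l) = √(2*l) = √2*√l)
L(S) = -12 - I*√6 (L(S) = -12 - √2*√(-3) = -12 - √2*I*√3 = -12 - I*√6)
281*120 + L(n(12, 12)) = 281*120 + (-12 - I*√6) = 33720 + (-12 - I*√6) = 33708 - I*√6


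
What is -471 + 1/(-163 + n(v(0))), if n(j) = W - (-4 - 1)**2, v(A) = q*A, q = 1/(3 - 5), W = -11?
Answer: -93730/199 ≈ -471.00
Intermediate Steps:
q = -1/2 (q = 1/(-2) = -1/2 ≈ -0.50000)
v(A) = -A/2
n(j) = -36 (n(j) = -11 - (-4 - 1)**2 = -11 - 1*(-5)**2 = -11 - 1*25 = -11 - 25 = -36)
-471 + 1/(-163 + n(v(0))) = -471 + 1/(-163 - 36) = -471 + 1/(-199) = -471 - 1/199 = -93730/199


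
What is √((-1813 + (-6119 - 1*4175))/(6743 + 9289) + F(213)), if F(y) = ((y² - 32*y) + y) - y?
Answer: √619305728178/4008 ≈ 196.35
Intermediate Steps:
F(y) = y² - 32*y (F(y) = (y² - 31*y) - y = y² - 32*y)
√((-1813 + (-6119 - 1*4175))/(6743 + 9289) + F(213)) = √((-1813 + (-6119 - 1*4175))/(6743 + 9289) + 213*(-32 + 213)) = √((-1813 + (-6119 - 4175))/16032 + 213*181) = √((-1813 - 10294)*(1/16032) + 38553) = √(-12107*1/16032 + 38553) = √(-12107/16032 + 38553) = √(618069589/16032) = √619305728178/4008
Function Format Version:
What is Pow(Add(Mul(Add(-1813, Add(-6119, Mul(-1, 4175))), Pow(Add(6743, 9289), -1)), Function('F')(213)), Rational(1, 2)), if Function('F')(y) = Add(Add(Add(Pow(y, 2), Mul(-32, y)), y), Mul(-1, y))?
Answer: Mul(Rational(1, 4008), Pow(619305728178, Rational(1, 2))) ≈ 196.35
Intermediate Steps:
Function('F')(y) = Add(Pow(y, 2), Mul(-32, y)) (Function('F')(y) = Add(Add(Pow(y, 2), Mul(-31, y)), Mul(-1, y)) = Add(Pow(y, 2), Mul(-32, y)))
Pow(Add(Mul(Add(-1813, Add(-6119, Mul(-1, 4175))), Pow(Add(6743, 9289), -1)), Function('F')(213)), Rational(1, 2)) = Pow(Add(Mul(Add(-1813, Add(-6119, Mul(-1, 4175))), Pow(Add(6743, 9289), -1)), Mul(213, Add(-32, 213))), Rational(1, 2)) = Pow(Add(Mul(Add(-1813, Add(-6119, -4175)), Pow(16032, -1)), Mul(213, 181)), Rational(1, 2)) = Pow(Add(Mul(Add(-1813, -10294), Rational(1, 16032)), 38553), Rational(1, 2)) = Pow(Add(Mul(-12107, Rational(1, 16032)), 38553), Rational(1, 2)) = Pow(Add(Rational(-12107, 16032), 38553), Rational(1, 2)) = Pow(Rational(618069589, 16032), Rational(1, 2)) = Mul(Rational(1, 4008), Pow(619305728178, Rational(1, 2)))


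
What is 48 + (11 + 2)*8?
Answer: 152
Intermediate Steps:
48 + (11 + 2)*8 = 48 + 13*8 = 48 + 104 = 152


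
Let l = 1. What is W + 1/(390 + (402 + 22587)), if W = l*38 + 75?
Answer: 2641828/23379 ≈ 113.00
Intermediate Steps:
W = 113 (W = 1*38 + 75 = 38 + 75 = 113)
W + 1/(390 + (402 + 22587)) = 113 + 1/(390 + (402 + 22587)) = 113 + 1/(390 + 22989) = 113 + 1/23379 = 2641828/23379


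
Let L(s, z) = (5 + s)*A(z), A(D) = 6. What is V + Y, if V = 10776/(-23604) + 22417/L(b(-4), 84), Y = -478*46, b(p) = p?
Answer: -215413525/11802 ≈ -18252.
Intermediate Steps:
L(s, z) = 30 + 6*s (L(s, z) = (5 + s)*6 = 30 + 6*s)
Y = -21988
V = 44088851/11802 (V = 10776/(-23604) + 22417/(30 + 6*(-4)) = 10776*(-1/23604) + 22417/(30 - 24) = -898/1967 + 22417/6 = 44088851/11802 ≈ 3735.7)
V + Y = 44088851/11802 - 21988 = -215413525/11802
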